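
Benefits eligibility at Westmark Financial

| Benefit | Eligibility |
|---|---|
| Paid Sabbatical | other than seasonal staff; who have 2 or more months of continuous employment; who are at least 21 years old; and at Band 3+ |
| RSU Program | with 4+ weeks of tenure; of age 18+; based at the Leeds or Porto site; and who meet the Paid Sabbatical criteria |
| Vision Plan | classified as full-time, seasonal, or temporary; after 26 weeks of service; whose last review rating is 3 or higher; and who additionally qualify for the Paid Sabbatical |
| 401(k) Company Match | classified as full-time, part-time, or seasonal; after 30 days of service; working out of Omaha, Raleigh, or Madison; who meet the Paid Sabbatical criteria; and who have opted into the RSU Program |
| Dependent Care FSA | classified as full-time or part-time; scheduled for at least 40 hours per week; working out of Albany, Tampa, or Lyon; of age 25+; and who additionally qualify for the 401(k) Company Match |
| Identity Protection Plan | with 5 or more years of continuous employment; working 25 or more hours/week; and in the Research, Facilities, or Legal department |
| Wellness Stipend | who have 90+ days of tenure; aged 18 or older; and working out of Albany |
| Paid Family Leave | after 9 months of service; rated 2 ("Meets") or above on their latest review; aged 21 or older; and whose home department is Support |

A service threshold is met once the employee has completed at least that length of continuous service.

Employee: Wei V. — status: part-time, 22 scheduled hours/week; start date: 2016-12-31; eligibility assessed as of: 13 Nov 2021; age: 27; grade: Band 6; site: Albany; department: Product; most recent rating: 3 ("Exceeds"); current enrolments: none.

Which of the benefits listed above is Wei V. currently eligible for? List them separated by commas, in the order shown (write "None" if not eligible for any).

Service from 2016-12-31 to 13 Nov 2021: 1778 days.
Paid Sabbatical — status part-time ✓ (not excluded); service 1778 days ≥ 2 months (≈60 days) ✓; age 27 ≥ 21 ✓; grade Band 6 ≥ Band 3 ✓ → eligible.
RSU Program — service 1778 days ≥ 4 weeks (≈28 days) ✓; age 27 ≥ 18 ✓; site Albany ✗ (not Leeds or Porto) → not eligible.
Vision Plan — status part-time ✗ (requires full-time, seasonal, or temporary) → not eligible.
401(k) Company Match — status part-time ✓; service 1778 days ≥ 30 days ✓; site Albany ✗ (not Omaha, Raleigh, or Madison) → not eligible.
Dependent Care FSA — status part-time ✓; 22 hrs/wk < 40 ✗ → not eligible.
Identity Protection Plan — service 1778 days < 5 years (≈1825 days) ✗ → not eligible.
Wellness Stipend — service 1778 days ≥ 90 days ✓; age 27 ≥ 18 ✓; site Albany ✓ → eligible.
Paid Family Leave — service 1778 days ≥ 9 months (≈270 days) ✓; rating 3 ≥ 2 ✓; age 27 ≥ 21 ✓; dept Product ✗ → not eligible.

Paid Sabbatical, Wellness Stipend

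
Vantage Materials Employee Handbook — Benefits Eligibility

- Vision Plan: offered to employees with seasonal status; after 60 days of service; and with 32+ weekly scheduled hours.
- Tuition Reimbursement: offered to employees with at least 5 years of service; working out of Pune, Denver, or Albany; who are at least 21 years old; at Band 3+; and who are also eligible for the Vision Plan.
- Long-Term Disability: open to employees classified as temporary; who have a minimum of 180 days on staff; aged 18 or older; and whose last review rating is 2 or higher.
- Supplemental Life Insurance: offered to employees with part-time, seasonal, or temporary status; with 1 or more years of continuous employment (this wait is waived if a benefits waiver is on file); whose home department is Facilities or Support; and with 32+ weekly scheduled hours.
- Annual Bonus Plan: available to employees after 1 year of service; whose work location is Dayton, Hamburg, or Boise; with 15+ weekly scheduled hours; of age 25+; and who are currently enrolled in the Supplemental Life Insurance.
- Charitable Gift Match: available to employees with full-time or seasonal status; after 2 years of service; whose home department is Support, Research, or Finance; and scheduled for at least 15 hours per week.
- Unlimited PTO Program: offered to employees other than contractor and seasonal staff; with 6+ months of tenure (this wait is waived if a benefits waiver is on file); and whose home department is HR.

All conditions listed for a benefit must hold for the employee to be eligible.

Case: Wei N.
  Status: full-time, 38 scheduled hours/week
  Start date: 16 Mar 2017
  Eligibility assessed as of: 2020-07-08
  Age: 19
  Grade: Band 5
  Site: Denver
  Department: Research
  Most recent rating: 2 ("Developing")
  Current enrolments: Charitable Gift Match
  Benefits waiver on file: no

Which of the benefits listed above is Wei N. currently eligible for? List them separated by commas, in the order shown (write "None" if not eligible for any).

Service from 16 Mar 2017 to 2020-07-08: 1210 days.
Vision Plan — status full-time ✗ (requires seasonal) → not eligible.
Tuition Reimbursement — service 1210 days < 5 years (≈1825 days) ✗ → not eligible.
Long-Term Disability — status full-time ✗ (requires temporary) → not eligible.
Supplemental Life Insurance — status full-time ✗ (requires part-time, seasonal, or temporary) → not eligible.
Annual Bonus Plan — service 1210 days ≥ 1 year (≈365 days) ✓; site Denver ✗ (not Dayton, Hamburg, or Boise) → not eligible.
Charitable Gift Match — status full-time ✓; service 1210 days ≥ 2 years (≈730 days) ✓; dept Research ✓; 38 hrs/wk ≥ 15 ✓ → eligible.
Unlimited PTO Program — status full-time ✓ (not excluded); no waiver, service 1210 days ≥ 6 months (≈180 days) ✓; dept Research ✗ → not eligible.

Charitable Gift Match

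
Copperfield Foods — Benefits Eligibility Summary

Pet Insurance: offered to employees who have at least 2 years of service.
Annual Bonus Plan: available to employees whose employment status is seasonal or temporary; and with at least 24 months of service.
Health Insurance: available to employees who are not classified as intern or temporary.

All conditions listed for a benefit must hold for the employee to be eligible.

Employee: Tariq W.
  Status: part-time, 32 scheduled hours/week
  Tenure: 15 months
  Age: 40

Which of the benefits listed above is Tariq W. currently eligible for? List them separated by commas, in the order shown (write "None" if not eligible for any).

Health Insurance

Pet Insurance — service 15 months < 2 years (≈730 days) ✗ → not eligible.
Annual Bonus Plan — status part-time ✗ (requires seasonal or temporary) → not eligible.
Health Insurance — status part-time ✓ (not excluded) → eligible.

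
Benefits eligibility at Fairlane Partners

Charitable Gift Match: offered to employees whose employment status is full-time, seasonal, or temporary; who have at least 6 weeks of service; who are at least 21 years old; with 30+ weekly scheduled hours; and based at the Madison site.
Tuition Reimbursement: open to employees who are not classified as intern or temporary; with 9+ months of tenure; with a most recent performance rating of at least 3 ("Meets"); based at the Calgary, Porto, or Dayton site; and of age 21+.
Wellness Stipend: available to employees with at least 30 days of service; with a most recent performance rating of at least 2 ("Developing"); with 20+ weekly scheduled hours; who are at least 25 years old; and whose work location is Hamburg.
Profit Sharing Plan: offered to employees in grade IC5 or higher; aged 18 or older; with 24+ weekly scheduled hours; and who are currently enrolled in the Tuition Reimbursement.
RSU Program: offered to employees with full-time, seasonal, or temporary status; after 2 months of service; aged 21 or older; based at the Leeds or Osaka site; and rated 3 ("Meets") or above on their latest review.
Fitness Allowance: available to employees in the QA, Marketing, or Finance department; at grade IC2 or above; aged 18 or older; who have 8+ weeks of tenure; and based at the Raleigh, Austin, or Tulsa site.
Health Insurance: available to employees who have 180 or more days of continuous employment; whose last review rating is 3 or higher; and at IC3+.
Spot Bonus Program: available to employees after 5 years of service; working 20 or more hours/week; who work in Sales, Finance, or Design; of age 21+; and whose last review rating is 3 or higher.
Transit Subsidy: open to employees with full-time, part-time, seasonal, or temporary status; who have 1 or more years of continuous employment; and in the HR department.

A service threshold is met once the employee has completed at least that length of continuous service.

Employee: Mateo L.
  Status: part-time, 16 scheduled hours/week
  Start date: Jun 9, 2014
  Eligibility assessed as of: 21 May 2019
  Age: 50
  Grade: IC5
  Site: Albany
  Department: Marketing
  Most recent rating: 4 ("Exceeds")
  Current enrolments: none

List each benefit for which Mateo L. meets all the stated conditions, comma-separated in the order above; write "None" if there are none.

Health Insurance

Service from Jun 9, 2014 to 21 May 2019: 1807 days.
Charitable Gift Match — status part-time ✗ (requires full-time, seasonal, or temporary) → not eligible.
Tuition Reimbursement — status part-time ✓ (not excluded); service 1807 days ≥ 9 months (≈270 days) ✓; rating 4 ≥ 3 ✓; site Albany ✗ (not Calgary, Porto, or Dayton) → not eligible.
Wellness Stipend — service 1807 days ≥ 30 days ✓; rating 4 ≥ 2 ✓; 16 hrs/wk < 20 ✗ → not eligible.
Profit Sharing Plan — grade IC5 ≥ IC5 ✓; age 50 ≥ 18 ✓; 16 hrs/wk < 24 ✗ → not eligible.
RSU Program — status part-time ✗ (requires full-time, seasonal, or temporary) → not eligible.
Fitness Allowance — dept Marketing ✓; grade IC5 ≥ IC2 ✓; age 50 ≥ 18 ✓; service 1807 days ≥ 8 weeks (≈56 days) ✓; site Albany ✗ (not Raleigh, Austin, or Tulsa) → not eligible.
Health Insurance — service 1807 days ≥ 180 days ✓; rating 4 ≥ 3 ✓; grade IC5 ≥ IC3 ✓ → eligible.
Spot Bonus Program — service 1807 days < 5 years (≈1825 days) ✗ → not eligible.
Transit Subsidy — status part-time ✓; service 1807 days ≥ 1 year (≈365 days) ✓; dept Marketing ✗ → not eligible.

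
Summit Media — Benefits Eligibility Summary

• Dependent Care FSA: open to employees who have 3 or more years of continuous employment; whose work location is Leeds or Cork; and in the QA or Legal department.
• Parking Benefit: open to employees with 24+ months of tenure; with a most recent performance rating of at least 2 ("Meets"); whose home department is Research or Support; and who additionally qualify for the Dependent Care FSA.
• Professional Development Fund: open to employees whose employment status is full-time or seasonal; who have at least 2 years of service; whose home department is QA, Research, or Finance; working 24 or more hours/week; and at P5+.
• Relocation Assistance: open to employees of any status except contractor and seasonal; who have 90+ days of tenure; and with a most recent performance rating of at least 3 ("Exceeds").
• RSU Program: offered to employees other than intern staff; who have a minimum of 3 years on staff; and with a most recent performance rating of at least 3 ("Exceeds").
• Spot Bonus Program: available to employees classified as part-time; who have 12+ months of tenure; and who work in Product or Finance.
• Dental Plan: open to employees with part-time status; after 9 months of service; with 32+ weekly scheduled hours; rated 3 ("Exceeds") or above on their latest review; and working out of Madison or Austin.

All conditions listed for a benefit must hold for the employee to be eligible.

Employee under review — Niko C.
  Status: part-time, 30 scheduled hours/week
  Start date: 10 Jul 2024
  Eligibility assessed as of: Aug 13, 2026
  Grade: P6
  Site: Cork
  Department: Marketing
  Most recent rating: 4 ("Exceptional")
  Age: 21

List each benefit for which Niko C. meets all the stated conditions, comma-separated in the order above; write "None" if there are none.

Service from 10 Jul 2024 to Aug 13, 2026: 764 days.
Dependent Care FSA — service 764 days < 3 years (≈1095 days) ✗ → not eligible.
Parking Benefit — service 764 days ≥ 24 months (≈720 days) ✓; rating 4 ≥ 2 ✓; dept Marketing ✗ → not eligible.
Professional Development Fund — status part-time ✗ (requires full-time or seasonal) → not eligible.
Relocation Assistance — status part-time ✓ (not excluded); service 764 days ≥ 90 days ✓; rating 4 ≥ 3 ✓ → eligible.
RSU Program — status part-time ✓ (not excluded); service 764 days < 3 years (≈1095 days) ✗ → not eligible.
Spot Bonus Program — status part-time ✓; service 764 days ≥ 12 months (≈360 days) ✓; dept Marketing ✗ → not eligible.
Dental Plan — status part-time ✓; service 764 days ≥ 9 months (≈270 days) ✓; 30 hrs/wk < 32 ✗ → not eligible.

Relocation Assistance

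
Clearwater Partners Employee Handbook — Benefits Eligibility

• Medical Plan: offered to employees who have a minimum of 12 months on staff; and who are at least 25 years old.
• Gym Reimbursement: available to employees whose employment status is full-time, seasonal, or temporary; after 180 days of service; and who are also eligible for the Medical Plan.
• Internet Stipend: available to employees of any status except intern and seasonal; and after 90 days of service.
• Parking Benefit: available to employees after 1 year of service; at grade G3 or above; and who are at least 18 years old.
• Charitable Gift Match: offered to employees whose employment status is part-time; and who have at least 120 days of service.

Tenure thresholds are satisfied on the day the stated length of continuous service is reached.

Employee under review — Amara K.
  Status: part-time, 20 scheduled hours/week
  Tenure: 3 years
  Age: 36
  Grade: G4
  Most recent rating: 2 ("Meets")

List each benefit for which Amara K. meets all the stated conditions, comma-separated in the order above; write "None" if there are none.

Medical Plan, Internet Stipend, Parking Benefit, Charitable Gift Match

Medical Plan — service 3 years ≥ 12 months (≈360 days) ✓; age 36 ≥ 25 ✓ → eligible.
Gym Reimbursement — status part-time ✗ (requires full-time, seasonal, or temporary) → not eligible.
Internet Stipend — status part-time ✓ (not excluded); service 3 years ≥ 90 days ✓ → eligible.
Parking Benefit — service 3 years ≥ 1 year ✓; grade G4 ≥ G3 ✓; age 36 ≥ 18 ✓ → eligible.
Charitable Gift Match — status part-time ✓; service 3 years ≥ 120 days ✓ → eligible.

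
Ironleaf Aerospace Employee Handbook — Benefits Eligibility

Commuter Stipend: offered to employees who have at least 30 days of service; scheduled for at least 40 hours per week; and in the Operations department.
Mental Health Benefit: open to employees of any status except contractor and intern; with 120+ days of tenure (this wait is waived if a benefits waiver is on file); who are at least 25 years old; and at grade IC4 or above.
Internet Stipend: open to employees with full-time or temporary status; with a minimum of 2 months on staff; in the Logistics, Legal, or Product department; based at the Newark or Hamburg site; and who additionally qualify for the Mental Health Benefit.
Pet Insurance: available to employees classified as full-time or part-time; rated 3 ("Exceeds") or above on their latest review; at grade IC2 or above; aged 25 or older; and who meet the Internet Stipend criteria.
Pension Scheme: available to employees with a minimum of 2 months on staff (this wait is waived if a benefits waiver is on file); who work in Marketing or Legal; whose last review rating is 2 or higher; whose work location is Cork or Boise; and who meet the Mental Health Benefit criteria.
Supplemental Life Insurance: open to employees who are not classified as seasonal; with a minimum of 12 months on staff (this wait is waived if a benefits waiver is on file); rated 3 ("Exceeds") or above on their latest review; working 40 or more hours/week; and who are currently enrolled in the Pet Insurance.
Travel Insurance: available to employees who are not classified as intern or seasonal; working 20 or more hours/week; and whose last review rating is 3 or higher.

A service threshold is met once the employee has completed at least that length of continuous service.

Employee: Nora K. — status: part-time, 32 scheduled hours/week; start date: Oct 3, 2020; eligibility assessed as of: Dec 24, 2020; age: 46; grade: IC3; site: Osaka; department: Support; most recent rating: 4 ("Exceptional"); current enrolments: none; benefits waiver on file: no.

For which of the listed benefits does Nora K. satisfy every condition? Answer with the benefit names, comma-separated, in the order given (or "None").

Travel Insurance

Service from Oct 3, 2020 to Dec 24, 2020: 82 days.
Commuter Stipend — service 82 days ≥ 30 days ✓; 32 hrs/wk < 40 ✗ → not eligible.
Mental Health Benefit — status part-time ✓ (not excluded); no waiver, service 82 days < 120 days ✗ → not eligible.
Internet Stipend — status part-time ✗ (requires full-time or temporary) → not eligible.
Pet Insurance — status part-time ✓; rating 4 ≥ 3 ✓; grade IC3 ≥ IC2 ✓; age 46 ≥ 25 ✓; not eligible for Internet Stipend ✗ → not eligible.
Pension Scheme — no waiver, service 82 days ≥ 2 months (≈60 days) ✓; dept Support ✗ → not eligible.
Supplemental Life Insurance — status part-time ✓ (not excluded); no waiver, service 82 days < 12 months (≈360 days) ✗ → not eligible.
Travel Insurance — status part-time ✓ (not excluded); 32 hrs/wk ≥ 20 ✓; rating 4 ≥ 3 ✓ → eligible.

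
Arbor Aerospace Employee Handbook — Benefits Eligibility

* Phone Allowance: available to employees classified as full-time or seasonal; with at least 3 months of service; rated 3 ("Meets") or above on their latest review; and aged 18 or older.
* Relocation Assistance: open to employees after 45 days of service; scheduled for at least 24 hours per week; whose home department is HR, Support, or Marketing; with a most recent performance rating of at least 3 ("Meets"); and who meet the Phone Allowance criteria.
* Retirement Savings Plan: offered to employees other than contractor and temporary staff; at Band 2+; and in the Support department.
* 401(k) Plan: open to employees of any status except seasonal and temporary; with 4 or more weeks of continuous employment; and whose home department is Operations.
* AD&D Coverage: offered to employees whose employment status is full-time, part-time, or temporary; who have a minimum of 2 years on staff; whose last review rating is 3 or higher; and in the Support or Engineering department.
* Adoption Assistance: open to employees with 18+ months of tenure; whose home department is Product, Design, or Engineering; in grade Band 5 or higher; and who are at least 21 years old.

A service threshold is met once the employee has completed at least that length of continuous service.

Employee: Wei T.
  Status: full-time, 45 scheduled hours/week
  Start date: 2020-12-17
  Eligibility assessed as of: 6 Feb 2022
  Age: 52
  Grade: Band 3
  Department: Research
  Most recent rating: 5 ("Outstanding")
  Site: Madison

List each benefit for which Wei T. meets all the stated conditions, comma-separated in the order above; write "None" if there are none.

Phone Allowance

Service from 2020-12-17 to 6 Feb 2022: 416 days.
Phone Allowance — status full-time ✓; service 416 days ≥ 3 months (≈90 days) ✓; rating 5 ≥ 3 ✓; age 52 ≥ 18 ✓ → eligible.
Relocation Assistance — service 416 days ≥ 45 days ✓; 45 hrs/wk ≥ 24 ✓; dept Research ✗ → not eligible.
Retirement Savings Plan — status full-time ✓ (not excluded); grade Band 3 ≥ Band 2 ✓; dept Research ✗ → not eligible.
401(k) Plan — status full-time ✓ (not excluded); service 416 days ≥ 4 weeks (≈28 days) ✓; dept Research ✗ → not eligible.
AD&D Coverage — status full-time ✓; service 416 days < 2 years (≈730 days) ✗ → not eligible.
Adoption Assistance — service 416 days < 18 months (≈540 days) ✗ → not eligible.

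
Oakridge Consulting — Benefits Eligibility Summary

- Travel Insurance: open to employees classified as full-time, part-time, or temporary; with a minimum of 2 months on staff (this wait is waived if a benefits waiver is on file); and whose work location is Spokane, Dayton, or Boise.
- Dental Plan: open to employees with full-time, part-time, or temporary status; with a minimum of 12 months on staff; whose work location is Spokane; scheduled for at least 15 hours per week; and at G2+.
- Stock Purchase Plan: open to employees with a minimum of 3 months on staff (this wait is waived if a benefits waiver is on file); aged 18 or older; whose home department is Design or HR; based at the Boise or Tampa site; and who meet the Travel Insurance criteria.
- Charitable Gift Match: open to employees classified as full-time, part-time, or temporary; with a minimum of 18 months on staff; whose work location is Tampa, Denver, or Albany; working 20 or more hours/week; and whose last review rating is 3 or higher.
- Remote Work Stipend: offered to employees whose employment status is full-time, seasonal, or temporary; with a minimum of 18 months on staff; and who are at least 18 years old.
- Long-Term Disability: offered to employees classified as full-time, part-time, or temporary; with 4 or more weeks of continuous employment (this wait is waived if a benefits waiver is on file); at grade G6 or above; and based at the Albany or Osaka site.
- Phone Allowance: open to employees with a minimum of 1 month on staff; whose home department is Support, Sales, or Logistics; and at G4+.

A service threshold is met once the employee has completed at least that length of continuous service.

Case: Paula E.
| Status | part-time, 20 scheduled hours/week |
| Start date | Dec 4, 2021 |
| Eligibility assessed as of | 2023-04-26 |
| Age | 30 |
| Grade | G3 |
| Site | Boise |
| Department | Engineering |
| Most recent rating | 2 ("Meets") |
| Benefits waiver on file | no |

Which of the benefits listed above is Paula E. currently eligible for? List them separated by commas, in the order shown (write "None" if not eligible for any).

Travel Insurance

Service from Dec 4, 2021 to 2023-04-26: 508 days.
Travel Insurance — status part-time ✓; no waiver, service 508 days ≥ 2 months (≈60 days) ✓; site Boise ✓ → eligible.
Dental Plan — status part-time ✓; service 508 days ≥ 12 months (≈360 days) ✓; site Boise ✗ (not Spokane) → not eligible.
Stock Purchase Plan — no waiver, service 508 days ≥ 3 months (≈90 days) ✓; age 30 ≥ 18 ✓; dept Engineering ✗ → not eligible.
Charitable Gift Match — status part-time ✓; service 508 days < 18 months (≈540 days) ✗ → not eligible.
Remote Work Stipend — status part-time ✗ (requires full-time, seasonal, or temporary) → not eligible.
Long-Term Disability — status part-time ✓; no waiver, service 508 days ≥ 4 weeks (≈28 days) ✓; grade G3 < G6 ✗ → not eligible.
Phone Allowance — service 508 days ≥ 1 month (≈30 days) ✓; dept Engineering ✗ → not eligible.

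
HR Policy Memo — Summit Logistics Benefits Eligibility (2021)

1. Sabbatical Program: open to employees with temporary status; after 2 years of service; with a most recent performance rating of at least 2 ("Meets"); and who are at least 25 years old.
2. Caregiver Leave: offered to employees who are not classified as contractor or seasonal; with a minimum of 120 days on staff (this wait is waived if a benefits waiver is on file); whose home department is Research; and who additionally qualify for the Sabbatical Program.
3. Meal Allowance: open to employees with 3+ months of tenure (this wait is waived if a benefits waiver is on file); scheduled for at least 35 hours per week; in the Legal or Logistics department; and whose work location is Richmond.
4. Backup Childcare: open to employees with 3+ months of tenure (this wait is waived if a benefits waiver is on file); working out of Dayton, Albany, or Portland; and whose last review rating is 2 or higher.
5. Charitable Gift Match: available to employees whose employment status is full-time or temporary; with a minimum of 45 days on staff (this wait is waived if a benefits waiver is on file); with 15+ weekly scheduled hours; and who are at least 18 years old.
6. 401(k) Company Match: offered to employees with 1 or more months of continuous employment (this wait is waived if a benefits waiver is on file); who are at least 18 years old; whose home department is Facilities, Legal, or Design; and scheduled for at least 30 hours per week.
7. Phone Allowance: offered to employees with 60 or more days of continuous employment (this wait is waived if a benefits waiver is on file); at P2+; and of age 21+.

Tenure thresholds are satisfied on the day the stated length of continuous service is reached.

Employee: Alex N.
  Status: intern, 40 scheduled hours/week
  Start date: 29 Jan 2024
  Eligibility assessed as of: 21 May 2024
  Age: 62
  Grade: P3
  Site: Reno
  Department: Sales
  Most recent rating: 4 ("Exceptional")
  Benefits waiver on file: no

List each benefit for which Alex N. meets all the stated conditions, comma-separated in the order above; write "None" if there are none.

Service from 29 Jan 2024 to 21 May 2024: 113 days.
Sabbatical Program — status intern ✗ (requires temporary) → not eligible.
Caregiver Leave — status intern ✓ (not excluded); no waiver, service 113 days < 120 days ✗ → not eligible.
Meal Allowance — no waiver, service 113 days ≥ 3 months (≈90 days) ✓; 40 hrs/wk ≥ 35 ✓; dept Sales ✗ → not eligible.
Backup Childcare — no waiver, service 113 days ≥ 3 months (≈90 days) ✓; site Reno ✗ (not Dayton, Albany, or Portland) → not eligible.
Charitable Gift Match — status intern ✗ (requires full-time or temporary) → not eligible.
401(k) Company Match — no waiver, service 113 days ≥ 1 month (≈30 days) ✓; age 62 ≥ 18 ✓; dept Sales ✗ → not eligible.
Phone Allowance — no waiver, service 113 days ≥ 60 days ✓; grade P3 ≥ P2 ✓; age 62 ≥ 21 ✓ → eligible.

Phone Allowance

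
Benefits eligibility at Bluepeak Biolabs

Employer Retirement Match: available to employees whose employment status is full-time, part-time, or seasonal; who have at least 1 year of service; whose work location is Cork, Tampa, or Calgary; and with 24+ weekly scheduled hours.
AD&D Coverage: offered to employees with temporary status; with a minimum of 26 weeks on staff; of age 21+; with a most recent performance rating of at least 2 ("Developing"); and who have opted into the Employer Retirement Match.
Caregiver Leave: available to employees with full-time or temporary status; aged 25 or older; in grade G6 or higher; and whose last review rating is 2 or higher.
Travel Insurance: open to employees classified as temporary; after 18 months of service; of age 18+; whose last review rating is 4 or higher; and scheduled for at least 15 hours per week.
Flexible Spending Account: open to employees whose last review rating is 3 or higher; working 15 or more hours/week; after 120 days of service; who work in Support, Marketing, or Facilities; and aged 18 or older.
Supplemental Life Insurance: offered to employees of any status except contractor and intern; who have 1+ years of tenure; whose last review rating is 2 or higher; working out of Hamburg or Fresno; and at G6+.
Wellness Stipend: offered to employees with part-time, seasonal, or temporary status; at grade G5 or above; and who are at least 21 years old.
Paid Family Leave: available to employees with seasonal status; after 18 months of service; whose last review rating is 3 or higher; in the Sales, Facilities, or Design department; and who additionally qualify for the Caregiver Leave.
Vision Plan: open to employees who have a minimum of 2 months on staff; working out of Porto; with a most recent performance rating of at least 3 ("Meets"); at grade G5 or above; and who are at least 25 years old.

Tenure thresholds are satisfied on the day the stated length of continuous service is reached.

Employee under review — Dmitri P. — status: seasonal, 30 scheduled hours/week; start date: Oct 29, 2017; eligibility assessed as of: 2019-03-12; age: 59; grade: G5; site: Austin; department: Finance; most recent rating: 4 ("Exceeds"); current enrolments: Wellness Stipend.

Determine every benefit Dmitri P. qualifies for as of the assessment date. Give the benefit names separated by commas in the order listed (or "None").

Wellness Stipend

Service from Oct 29, 2017 to 2019-03-12: 499 days.
Employer Retirement Match — status seasonal ✓; service 499 days ≥ 1 year (≈365 days) ✓; site Austin ✗ (not Cork, Tampa, or Calgary) → not eligible.
AD&D Coverage — status seasonal ✗ (requires temporary) → not eligible.
Caregiver Leave — status seasonal ✗ (requires full-time or temporary) → not eligible.
Travel Insurance — status seasonal ✗ (requires temporary) → not eligible.
Flexible Spending Account — rating 4 ≥ 3 ✓; 30 hrs/wk ≥ 15 ✓; service 499 days ≥ 120 days ✓; dept Finance ✗ → not eligible.
Supplemental Life Insurance — status seasonal ✓ (not excluded); service 499 days ≥ 1 year (≈365 days) ✓; rating 4 ≥ 2 ✓; site Austin ✗ (not Hamburg or Fresno) → not eligible.
Wellness Stipend — status seasonal ✓; grade G5 ≥ G5 ✓; age 59 ≥ 21 ✓ → eligible.
Paid Family Leave — status seasonal ✓; service 499 days < 18 months (≈540 days) ✗ → not eligible.
Vision Plan — service 499 days ≥ 2 months (≈60 days) ✓; site Austin ✗ (not Porto) → not eligible.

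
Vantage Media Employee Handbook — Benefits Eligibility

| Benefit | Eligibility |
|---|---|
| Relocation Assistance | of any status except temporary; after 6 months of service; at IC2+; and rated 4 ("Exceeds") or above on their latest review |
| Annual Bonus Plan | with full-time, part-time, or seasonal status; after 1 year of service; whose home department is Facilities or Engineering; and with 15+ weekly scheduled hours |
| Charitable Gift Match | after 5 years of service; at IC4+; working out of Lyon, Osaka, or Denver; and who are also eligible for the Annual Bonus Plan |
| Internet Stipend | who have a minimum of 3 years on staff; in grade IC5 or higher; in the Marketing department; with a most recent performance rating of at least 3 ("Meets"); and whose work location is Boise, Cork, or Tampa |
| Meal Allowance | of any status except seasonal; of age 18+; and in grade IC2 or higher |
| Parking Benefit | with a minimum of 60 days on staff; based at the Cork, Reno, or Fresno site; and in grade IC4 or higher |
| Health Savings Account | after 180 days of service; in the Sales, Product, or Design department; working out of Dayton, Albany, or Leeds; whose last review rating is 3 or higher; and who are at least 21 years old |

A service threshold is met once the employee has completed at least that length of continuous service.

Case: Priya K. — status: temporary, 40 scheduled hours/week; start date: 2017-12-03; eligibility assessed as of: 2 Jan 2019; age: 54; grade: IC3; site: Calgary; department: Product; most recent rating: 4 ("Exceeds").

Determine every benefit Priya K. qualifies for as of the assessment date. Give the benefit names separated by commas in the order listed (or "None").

Meal Allowance

Service from 2017-12-03 to 2 Jan 2019: 395 days.
Relocation Assistance — status temporary ✗ (excluded) → not eligible.
Annual Bonus Plan — status temporary ✗ (requires full-time, part-time, or seasonal) → not eligible.
Charitable Gift Match — service 395 days < 5 years (≈1825 days) ✗ → not eligible.
Internet Stipend — service 395 days < 3 years (≈1095 days) ✗ → not eligible.
Meal Allowance — status temporary ✓ (not excluded); age 54 ≥ 18 ✓; grade IC3 ≥ IC2 ✓ → eligible.
Parking Benefit — service 395 days ≥ 60 days ✓; site Calgary ✗ (not Cork, Reno, or Fresno) → not eligible.
Health Savings Account — service 395 days ≥ 180 days ✓; dept Product ✓; site Calgary ✗ (not Dayton, Albany, or Leeds) → not eligible.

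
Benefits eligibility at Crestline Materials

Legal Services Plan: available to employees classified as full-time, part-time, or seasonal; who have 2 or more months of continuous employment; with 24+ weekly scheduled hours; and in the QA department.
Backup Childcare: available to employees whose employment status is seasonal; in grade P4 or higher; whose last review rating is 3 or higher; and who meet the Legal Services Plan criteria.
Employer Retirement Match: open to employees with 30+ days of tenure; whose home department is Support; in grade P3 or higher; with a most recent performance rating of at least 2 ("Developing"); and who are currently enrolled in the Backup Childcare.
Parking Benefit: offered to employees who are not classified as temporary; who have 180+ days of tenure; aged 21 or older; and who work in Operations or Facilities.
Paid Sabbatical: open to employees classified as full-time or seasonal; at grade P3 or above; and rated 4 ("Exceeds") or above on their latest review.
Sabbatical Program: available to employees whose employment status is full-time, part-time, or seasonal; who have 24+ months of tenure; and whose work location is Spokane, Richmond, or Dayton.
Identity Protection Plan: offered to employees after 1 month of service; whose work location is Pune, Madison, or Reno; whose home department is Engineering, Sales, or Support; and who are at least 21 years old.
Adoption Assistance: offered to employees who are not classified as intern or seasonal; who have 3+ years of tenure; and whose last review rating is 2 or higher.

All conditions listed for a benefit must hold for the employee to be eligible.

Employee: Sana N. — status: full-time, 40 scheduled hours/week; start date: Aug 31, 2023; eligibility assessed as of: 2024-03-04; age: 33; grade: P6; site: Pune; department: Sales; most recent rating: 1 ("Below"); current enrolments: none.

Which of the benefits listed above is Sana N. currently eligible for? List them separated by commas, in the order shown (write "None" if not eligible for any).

Service from Aug 31, 2023 to 2024-03-04: 186 days.
Legal Services Plan — status full-time ✓; service 186 days ≥ 2 months (≈60 days) ✓; 40 hrs/wk ≥ 24 ✓; dept Sales ✗ → not eligible.
Backup Childcare — status full-time ✗ (requires seasonal) → not eligible.
Employer Retirement Match — service 186 days ≥ 30 days ✓; dept Sales ✗ → not eligible.
Parking Benefit — status full-time ✓ (not excluded); service 186 days ≥ 180 days ✓; age 33 ≥ 21 ✓; dept Sales ✗ → not eligible.
Paid Sabbatical — status full-time ✓; grade P6 ≥ P3 ✓; rating 1 < 4 ✗ → not eligible.
Sabbatical Program — status full-time ✓; service 186 days < 24 months (≈720 days) ✗ → not eligible.
Identity Protection Plan — service 186 days ≥ 1 month (≈30 days) ✓; site Pune ✓; dept Sales ✓; age 33 ≥ 21 ✓ → eligible.
Adoption Assistance — status full-time ✓ (not excluded); service 186 days < 3 years (≈1095 days) ✗ → not eligible.

Identity Protection Plan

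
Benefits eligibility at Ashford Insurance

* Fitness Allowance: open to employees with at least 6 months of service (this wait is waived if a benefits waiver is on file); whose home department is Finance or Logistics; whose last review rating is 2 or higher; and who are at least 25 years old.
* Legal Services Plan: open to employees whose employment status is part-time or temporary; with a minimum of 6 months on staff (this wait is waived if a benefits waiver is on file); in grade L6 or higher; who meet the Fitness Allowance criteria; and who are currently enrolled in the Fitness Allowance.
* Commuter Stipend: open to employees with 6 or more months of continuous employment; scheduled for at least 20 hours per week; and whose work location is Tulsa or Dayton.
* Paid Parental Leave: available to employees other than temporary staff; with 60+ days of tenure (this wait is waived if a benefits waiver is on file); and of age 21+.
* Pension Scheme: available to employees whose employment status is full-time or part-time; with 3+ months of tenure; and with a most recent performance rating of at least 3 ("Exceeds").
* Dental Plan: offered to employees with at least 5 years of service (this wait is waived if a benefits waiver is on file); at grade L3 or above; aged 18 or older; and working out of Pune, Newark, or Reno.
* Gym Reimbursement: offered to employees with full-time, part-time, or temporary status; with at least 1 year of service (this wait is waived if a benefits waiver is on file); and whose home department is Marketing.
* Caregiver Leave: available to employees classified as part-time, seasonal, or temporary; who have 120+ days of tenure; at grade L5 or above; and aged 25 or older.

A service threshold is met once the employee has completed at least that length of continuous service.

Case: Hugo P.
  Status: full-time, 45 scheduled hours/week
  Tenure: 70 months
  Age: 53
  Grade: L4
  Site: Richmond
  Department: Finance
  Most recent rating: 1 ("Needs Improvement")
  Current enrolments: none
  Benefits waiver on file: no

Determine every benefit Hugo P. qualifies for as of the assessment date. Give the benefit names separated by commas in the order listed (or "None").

Paid Parental Leave

Fitness Allowance — no waiver, service 70 months ≥ 6 months ✓; dept Finance ✓; rating 1 < 2 ✗ → not eligible.
Legal Services Plan — status full-time ✗ (requires part-time or temporary) → not eligible.
Commuter Stipend — service 70 months ≥ 6 months ✓; 45 hrs/wk ≥ 20 ✓; site Richmond ✗ (not Tulsa or Dayton) → not eligible.
Paid Parental Leave — status full-time ✓ (not excluded); no waiver, service 70 months ≥ 60 days ✓; age 53 ≥ 21 ✓ → eligible.
Pension Scheme — status full-time ✓; service 70 months ≥ 3 months ✓; rating 1 < 3 ✗ → not eligible.
Dental Plan — no waiver, service 70 months ≥ 5 years (≈1825 days) ✓; grade L4 ≥ L3 ✓; age 53 ≥ 18 ✓; site Richmond ✗ (not Pune, Newark, or Reno) → not eligible.
Gym Reimbursement — status full-time ✓; no waiver, service 70 months ≥ 1 year (≈365 days) ✓; dept Finance ✗ → not eligible.
Caregiver Leave — status full-time ✗ (requires part-time, seasonal, or temporary) → not eligible.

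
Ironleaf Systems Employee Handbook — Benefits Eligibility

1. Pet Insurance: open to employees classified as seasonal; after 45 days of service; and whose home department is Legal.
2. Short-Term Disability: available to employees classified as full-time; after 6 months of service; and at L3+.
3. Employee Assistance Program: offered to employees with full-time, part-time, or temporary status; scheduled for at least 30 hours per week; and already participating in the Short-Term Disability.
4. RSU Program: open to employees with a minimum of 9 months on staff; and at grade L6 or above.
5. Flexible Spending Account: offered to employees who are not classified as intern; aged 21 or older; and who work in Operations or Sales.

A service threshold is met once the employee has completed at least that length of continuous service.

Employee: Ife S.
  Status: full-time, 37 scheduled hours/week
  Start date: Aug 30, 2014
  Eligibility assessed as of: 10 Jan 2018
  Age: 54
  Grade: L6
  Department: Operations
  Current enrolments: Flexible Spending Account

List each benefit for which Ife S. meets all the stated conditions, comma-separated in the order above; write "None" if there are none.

Short-Term Disability, RSU Program, Flexible Spending Account

Service from Aug 30, 2014 to 10 Jan 2018: 1229 days.
Pet Insurance — status full-time ✗ (requires seasonal) → not eligible.
Short-Term Disability — status full-time ✓; service 1229 days ≥ 6 months (≈180 days) ✓; grade L6 ≥ L3 ✓ → eligible.
Employee Assistance Program — status full-time ✓; 37 hrs/wk ≥ 30 ✓; not enrolled in Short-Term Disability ✗ → not eligible.
RSU Program — service 1229 days ≥ 9 months (≈270 days) ✓; grade L6 ≥ L6 ✓ → eligible.
Flexible Spending Account — status full-time ✓ (not excluded); age 54 ≥ 21 ✓; dept Operations ✓ → eligible.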